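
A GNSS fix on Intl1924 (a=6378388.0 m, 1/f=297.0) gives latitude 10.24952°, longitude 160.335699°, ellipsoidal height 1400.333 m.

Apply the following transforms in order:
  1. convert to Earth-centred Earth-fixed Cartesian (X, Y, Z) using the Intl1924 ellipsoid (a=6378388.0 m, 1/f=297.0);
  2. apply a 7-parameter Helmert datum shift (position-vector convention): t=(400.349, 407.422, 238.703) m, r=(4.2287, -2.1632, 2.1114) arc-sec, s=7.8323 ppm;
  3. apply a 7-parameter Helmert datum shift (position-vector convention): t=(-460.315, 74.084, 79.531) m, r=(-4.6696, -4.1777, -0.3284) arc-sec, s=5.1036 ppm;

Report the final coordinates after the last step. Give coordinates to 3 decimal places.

X=-5912670.006 m, Y=2113279.487 m, Z=1127826.268 m

start: φ=10.249520°, λ=160.335699°, h=1400.333 m
→ ECEF (a=6378388.000, f=1/297.0): X=-5912480.6237, Y=2112819.3420, Z=1127679.7224
→ Helmert 7p (PV): X=-5912160.0374, Y=2113159.6704, Z=1127908.5661
→ Helmert 7p (PV): X=-5912670.0061, Y=2113279.4868, Z=1127826.2679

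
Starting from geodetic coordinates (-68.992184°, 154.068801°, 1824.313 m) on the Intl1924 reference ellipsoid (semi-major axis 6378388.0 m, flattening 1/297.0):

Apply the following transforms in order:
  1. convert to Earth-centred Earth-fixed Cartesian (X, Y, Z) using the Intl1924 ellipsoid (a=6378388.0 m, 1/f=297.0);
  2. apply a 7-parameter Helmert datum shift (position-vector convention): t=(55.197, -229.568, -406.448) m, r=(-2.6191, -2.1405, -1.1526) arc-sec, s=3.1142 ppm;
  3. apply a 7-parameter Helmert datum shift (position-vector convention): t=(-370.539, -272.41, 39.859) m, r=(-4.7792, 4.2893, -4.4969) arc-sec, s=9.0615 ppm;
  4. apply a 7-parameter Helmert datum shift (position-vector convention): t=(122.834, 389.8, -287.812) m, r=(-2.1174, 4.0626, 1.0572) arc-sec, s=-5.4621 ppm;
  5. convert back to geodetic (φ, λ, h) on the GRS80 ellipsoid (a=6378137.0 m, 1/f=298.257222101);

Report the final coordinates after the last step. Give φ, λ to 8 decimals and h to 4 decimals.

φ=-68.99230379°, λ=154.08024740°, h=2693.7180 m

start: φ=-68.992184°, λ=154.068801°, h=1824.313 m
→ ECEF (a=6378388.000, f=1/297.0): X=-2063043.2102, Y=1003148.5780, Z=-5933501.5056
→ Helmert 7p (PV): X=-2062927.2576, Y=1002858.3199, Z=-5933960.5786
→ Helmert 7p (PV): X=-2063418.0242, Y=1002502.4804, Z=-5933954.8277
→ Helmert 7p (PV): X=-2063405.9327, Y=1002815.3144, Z=-5934179.8780
→ geod (Bowring, a=6378137.000): φ=-68.99230379°, λ=154.08024740°, h=2693.7180 m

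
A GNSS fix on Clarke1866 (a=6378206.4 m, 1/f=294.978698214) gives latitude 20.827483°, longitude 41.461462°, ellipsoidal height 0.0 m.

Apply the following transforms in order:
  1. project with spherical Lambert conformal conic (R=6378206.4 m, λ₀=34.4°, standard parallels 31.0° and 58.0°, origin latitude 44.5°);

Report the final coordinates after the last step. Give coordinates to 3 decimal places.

E=774044.464 m, N=-2602457.080 m

start: φ=20.827483°, λ=41.461462°, h=0.000 m
→ lcc (R=6378206.4, λ₀=34.4°): E=774044.4637, N=-2602457.0802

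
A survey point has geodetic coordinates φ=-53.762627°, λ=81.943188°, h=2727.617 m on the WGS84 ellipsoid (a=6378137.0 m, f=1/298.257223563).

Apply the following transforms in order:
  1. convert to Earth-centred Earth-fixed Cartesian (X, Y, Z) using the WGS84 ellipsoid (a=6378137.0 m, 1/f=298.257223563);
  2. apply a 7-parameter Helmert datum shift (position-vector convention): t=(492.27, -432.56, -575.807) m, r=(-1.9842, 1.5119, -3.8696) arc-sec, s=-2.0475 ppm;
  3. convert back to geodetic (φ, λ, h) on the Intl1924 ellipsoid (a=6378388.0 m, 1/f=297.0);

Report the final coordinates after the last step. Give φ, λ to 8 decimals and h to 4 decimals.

φ=-53.76967287°, λ=81.93426445°, h=2775.2822 m

start: φ=-53.762627°, λ=81.943188°, h=2727.617 m
→ ECEF (a=6378137.000, f=1/298.257223563): X=529809.4511, Y=3742857.8319, Z=-5123370.1779
→ Helmert 7p (PV): X=530333.2998, Y=3742358.3840, Z=-5123975.3832
→ geod (Bowring, a=6378388.000): φ=-53.76967287°, λ=81.93426445°, h=2775.2822 m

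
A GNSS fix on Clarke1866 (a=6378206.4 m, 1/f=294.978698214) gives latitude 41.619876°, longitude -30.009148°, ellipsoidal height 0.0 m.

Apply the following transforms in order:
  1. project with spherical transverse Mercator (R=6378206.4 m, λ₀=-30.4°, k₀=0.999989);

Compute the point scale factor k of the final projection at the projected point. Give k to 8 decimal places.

start: φ=41.619876°, λ=-30.009148°, h=0.000 m
→ into tm (λ₀=-30.4°): φ=41.61987600°, λ−λ₀=0.39085200°
scale k = 1.00000200

1.00000200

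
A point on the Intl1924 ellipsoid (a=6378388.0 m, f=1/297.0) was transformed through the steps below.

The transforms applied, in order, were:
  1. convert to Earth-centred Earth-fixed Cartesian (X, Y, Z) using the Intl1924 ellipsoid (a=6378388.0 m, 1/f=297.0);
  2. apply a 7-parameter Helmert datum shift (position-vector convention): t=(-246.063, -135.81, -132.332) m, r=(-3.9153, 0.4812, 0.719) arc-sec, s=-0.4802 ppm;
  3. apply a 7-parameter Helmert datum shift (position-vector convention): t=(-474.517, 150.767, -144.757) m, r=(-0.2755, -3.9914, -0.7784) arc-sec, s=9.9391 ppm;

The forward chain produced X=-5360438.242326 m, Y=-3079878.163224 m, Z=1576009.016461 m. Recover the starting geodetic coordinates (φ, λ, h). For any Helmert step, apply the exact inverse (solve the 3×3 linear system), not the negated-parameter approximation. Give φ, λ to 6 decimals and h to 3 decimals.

start: X=-5360438.2423, Y=-3079878.1632, Z=1576009.0165 m
→ Helmert⁻¹: X=-5359868.3277, Y=-3080020.6501, Z=1576237.7122
→ Helmert⁻¹: X=-5359639.2518, Y=-3079897.5576, Z=1576299.8352
→ geod (Bowring, a=6378388.000): φ=14.39837900°, λ=-150.11632500°, h=2288.6090 m

φ=14.398379°, λ=-150.116325°, h=2288.609 m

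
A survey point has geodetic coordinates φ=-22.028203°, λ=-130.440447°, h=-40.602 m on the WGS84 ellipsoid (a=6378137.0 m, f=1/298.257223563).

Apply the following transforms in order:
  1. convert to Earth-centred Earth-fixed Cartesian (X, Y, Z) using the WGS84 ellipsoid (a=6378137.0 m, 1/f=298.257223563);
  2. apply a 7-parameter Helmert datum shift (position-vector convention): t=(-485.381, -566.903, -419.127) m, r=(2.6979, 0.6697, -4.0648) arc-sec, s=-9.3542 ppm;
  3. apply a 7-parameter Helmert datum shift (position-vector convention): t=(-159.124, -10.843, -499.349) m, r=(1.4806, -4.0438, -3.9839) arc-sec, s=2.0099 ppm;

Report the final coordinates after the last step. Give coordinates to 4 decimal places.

start: φ=-22.028203°, λ=-130.440447°, h=-40.602 m
→ ECEF (a=6378137.000, f=1/298.257223563): X=-3836987.8922, Y=-4502002.5922, Z=-2377292.9104
→ Helmert 7p (PV): X=-3837533.8186, Y=-4502420.6746, Z=-2377736.2266
→ Helmert 7p (PV): X=-3837741.0025, Y=-4502349.3791, Z=-2378347.9083

X=-3837741.0025 m, Y=-4502349.3791 m, Z=-2378347.9083 m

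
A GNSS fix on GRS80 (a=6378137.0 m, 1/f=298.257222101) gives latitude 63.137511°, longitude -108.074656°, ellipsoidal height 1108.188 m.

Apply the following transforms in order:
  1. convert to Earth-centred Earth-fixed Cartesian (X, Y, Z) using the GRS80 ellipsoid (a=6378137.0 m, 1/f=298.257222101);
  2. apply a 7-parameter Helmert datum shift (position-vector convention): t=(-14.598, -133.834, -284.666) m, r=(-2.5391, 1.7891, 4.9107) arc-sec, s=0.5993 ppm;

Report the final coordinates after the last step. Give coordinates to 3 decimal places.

start: φ=63.137511°, λ=-108.074656°, h=1108.188 m
→ ECEF (a=6378137.000, f=1/298.257222101): X=-896693.8642, Y=-2747553.3125, Z=5667908.8097
→ Helmert 7p (PV): X=-896594.4242, Y=-2747640.3699, Z=5667669.1404

X=-896594.424 m, Y=-2747640.370 m, Z=5667669.140 m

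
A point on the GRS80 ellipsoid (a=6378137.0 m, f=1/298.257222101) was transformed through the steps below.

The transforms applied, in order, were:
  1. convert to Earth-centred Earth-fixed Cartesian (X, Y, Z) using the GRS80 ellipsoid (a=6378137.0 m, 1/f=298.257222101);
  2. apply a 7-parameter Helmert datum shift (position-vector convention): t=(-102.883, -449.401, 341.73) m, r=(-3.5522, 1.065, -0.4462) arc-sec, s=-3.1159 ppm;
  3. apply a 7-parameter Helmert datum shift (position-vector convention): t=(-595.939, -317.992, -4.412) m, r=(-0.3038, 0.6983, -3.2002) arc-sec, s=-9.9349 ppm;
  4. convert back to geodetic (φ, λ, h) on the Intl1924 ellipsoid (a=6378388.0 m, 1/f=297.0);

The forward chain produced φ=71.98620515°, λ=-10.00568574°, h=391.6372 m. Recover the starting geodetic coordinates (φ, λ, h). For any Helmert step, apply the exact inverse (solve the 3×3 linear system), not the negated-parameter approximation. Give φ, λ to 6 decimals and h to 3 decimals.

start: φ=71.986205°, λ=-10.005686°, h=391.637 m
→ ECEF (a=6378388.000, f=1/297.0): X=1948541.4695, Y=-343779.8127, Z=6043726.3393
→ Helmert⁻¹: X=1949141.6407, Y=-343443.8938, Z=6043796.8886
→ Helmert⁻¹: X=1949220.1355, Y=-343095.4229, Z=6043478.1452
→ geod (Bowring, a=6378137.000): φ=71.98035100°, λ=-9.98276100°, h=493.9980 m

φ=71.980351°, λ=-9.982761°, h=493.998 m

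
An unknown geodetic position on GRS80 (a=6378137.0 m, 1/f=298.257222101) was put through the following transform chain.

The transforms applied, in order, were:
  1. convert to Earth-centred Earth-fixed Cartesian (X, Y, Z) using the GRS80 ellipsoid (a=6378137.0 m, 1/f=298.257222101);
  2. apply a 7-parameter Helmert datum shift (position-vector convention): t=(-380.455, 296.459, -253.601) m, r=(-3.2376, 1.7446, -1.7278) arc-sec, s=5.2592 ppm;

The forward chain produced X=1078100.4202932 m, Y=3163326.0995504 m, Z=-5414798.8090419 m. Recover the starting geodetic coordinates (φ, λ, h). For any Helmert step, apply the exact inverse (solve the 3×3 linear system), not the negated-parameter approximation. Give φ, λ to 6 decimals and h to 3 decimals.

φ=-58.488005°, λ=71.172652°, h=132.735 m

start: X=1078100.4203, Y=3163326.0996, Z=-5414798.8090 m
→ Helmert⁻¹: X=1078494.5031, Y=3163107.0269, Z=-5414457.9609
→ geod (Bowring, a=6378137.000): φ=-58.48800500°, λ=71.17265200°, h=132.7350 m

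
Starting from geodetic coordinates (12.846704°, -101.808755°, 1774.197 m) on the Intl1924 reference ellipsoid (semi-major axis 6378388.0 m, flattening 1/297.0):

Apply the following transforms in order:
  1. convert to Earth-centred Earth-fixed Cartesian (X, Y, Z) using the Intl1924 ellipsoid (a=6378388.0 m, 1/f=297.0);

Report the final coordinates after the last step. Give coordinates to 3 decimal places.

start: φ=12.846704°, λ=-101.808755°, h=1774.197 m
→ ECEF (a=6378388.000, f=1/297.0): X=-1273200.7865, Y=-6089819.5932, Z=1409286.4573

X=-1273200.786 m, Y=-6089819.593 m, Z=1409286.457 m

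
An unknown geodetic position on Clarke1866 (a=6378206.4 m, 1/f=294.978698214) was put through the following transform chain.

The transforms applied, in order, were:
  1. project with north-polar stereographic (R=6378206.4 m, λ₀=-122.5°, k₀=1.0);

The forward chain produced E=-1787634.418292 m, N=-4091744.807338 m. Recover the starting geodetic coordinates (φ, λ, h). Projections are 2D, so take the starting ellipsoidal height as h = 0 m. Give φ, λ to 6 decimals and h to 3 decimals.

start: E=-1787634.4183, N=-4091744.8073 m
→ stereo⁻¹: φ=51.41626100°, λ=-146.09994200°

φ=51.416261°, λ=-146.099942°, h=0.000 m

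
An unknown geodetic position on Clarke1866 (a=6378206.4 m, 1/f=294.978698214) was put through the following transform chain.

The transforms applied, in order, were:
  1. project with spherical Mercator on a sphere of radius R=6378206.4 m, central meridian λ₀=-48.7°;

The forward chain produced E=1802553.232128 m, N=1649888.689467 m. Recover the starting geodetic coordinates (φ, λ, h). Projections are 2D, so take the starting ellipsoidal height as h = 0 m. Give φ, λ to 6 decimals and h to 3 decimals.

start: E=1802553.2321, N=1649888.6895 m
→ merc⁻¹: φ=14.65846600°, λ=-32.50756500°

φ=14.658466°, λ=-32.507565°, h=0.000 m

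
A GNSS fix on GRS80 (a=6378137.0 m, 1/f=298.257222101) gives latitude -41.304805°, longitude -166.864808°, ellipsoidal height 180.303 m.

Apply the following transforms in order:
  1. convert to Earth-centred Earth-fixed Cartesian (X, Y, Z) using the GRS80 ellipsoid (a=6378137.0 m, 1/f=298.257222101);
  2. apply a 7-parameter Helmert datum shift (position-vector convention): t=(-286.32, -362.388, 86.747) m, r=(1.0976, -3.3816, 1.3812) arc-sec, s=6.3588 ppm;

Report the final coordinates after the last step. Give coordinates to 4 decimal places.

X=-4673146.7124 m, Y=-1090823.8018 m, Z=-4188052.7524 m

start: φ=-41.304805°, λ=-166.864808°, h=180.303 m
→ ECEF (a=6378137.000, f=1/298.257222101): X=-4672906.6411, Y=-1090445.4747, Z=-4188030.4557
→ Helmert 7p (PV): X=-4673146.7124, Y=-1090823.8018, Z=-4188052.7524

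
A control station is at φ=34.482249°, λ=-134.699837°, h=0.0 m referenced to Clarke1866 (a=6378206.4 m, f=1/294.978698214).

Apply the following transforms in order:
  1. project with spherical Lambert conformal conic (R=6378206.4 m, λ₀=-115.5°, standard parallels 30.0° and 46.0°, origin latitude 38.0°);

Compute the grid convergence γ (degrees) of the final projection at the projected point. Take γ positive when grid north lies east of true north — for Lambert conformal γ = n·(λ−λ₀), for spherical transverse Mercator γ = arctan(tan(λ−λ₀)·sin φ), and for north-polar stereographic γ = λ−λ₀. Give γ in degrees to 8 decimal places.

start: φ=34.482249°, λ=-134.699837°, h=0.000 m
→ into lcc (λ₀=-115.5°): φ=34.48224900°, λ−λ₀=-19.19983700°
convergence γ = -11.85942241°

-11.85942241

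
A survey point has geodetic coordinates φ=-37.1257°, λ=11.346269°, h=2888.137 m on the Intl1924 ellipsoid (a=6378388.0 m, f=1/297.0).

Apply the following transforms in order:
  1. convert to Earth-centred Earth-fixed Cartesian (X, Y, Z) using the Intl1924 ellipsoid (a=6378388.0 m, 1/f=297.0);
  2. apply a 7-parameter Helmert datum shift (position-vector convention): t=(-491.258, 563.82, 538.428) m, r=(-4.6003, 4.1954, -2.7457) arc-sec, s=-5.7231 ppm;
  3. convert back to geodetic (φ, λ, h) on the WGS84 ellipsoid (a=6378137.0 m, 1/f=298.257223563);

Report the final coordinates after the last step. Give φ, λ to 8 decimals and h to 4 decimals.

start: φ=-37.125700°, λ=11.346269°, h=2888.137 m
→ ECEF (a=6378388.000, f=1/297.0): X=4994556.1253, Y=1002205.8513, Z=-3830329.5161
→ Helmert 7p (PV): X=4993971.7158, Y=1002612.0239, Z=-3829893.1067
→ geod (Bowring, a=6378137.000): φ=-37.12445500°, λ=11.35204186°, h=2449.4058 m

φ=-37.12445500°, λ=11.35204186°, h=2449.4058 m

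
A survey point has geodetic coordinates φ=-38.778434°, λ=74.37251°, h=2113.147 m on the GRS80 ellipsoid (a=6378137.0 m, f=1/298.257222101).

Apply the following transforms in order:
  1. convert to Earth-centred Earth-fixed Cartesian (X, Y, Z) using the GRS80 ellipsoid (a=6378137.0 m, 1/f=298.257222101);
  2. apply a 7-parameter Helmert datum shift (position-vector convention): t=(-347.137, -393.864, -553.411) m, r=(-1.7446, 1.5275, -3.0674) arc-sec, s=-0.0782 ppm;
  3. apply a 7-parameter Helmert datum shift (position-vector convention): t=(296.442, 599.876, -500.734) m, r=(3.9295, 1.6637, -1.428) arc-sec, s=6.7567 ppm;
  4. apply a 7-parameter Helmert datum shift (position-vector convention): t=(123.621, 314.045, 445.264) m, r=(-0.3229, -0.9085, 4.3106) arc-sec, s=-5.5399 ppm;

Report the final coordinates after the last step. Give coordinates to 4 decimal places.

X=1341668.9693 m, Y=4796868.2284 m, Z=-3975080.2933 m

start: φ=-38.778434°, λ=74.372510°, h=2113.147 m
→ ECEF (a=6378137.000, f=1/298.257222101): X=1341634.2138, Y=4796308.0257, Z=-3974495.3325
→ Helmert 7p (PV): X=1341328.8654, Y=4795860.2185, Z=-3975098.9356
→ Helmert 7p (PV): X=1341635.5102, Y=4796558.9415, Z=-3975545.9819
→ Helmert 7p (PV): X=1341668.9693, Y=4796868.2284, Z=-3975080.2933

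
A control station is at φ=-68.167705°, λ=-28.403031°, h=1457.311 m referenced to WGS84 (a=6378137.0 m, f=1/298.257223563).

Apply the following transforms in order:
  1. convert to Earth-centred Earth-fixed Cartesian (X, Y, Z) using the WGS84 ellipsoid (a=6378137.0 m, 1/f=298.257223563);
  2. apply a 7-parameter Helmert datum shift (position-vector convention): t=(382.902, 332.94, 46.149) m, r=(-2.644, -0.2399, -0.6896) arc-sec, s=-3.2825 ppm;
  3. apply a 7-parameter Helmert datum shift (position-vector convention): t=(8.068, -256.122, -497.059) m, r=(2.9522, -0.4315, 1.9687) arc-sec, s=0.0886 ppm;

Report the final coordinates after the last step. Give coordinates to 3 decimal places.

start: φ=-68.167705°, λ=-28.403031°, h=1457.311 m
→ ECEF (a=6378137.000, f=1/298.257223563): X=2092963.2923, Y=-1131804.1237, Z=-5899427.5283
→ Helmert 7p (PV): X=2093342.4016, Y=-1131550.0873, Z=-5899345.0722
→ Helmert 7p (PV): X=2093373.7964, Y=-1131701.8942, Z=-5899854.4702

X=2093373.796 m, Y=-1131701.894 m, Z=-5899854.470 m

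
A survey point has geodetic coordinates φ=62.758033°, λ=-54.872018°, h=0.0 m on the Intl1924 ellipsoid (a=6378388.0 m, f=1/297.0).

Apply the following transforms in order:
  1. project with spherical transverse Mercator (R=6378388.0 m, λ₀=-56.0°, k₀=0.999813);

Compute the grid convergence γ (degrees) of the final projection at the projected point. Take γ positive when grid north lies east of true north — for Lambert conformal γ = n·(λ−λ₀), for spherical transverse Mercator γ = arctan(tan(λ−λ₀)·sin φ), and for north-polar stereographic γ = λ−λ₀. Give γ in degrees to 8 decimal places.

start: φ=62.758033°, λ=-54.872018°, h=0.000 m
→ into tm (λ₀=-56.0°): φ=62.75803300°, λ−λ₀=1.12798200°
convergence γ = 1.00289488°

1.00289488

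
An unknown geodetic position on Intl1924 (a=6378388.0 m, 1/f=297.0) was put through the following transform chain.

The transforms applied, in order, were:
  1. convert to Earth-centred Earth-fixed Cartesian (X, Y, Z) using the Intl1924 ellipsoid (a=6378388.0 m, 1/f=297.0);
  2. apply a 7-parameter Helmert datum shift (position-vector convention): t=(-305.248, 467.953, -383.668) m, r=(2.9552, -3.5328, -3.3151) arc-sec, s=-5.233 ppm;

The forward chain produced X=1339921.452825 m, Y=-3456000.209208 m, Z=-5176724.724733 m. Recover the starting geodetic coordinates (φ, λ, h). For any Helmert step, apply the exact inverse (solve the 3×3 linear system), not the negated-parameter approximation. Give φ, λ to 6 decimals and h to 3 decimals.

φ=-54.572675°, λ=-68.807240°, h=2801.585 m

start: X=1339921.4528, Y=-3456000.2092, Z=-5176724.7247 m
→ Helmert⁻¹: X=1340200.6102, Y=-3456538.8728, Z=-5176341.5764
→ geod (Bowring, a=6378388.000): φ=-54.57267500°, λ=-68.80724000°, h=2801.5850 m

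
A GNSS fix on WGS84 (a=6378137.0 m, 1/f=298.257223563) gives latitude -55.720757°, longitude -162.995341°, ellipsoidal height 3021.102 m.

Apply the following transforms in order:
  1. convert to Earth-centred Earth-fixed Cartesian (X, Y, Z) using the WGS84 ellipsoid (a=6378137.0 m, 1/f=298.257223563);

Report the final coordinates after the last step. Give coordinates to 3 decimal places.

start: φ=-55.720757°, λ=-162.995341°, h=3021.102 m
→ ECEF (a=6378137.000, f=1/298.257223563): X=-3444788.9254, Y=-1053483.9684, Z=-5249490.1305

X=-3444788.925 m, Y=-1053483.968 m, Z=-5249490.130 m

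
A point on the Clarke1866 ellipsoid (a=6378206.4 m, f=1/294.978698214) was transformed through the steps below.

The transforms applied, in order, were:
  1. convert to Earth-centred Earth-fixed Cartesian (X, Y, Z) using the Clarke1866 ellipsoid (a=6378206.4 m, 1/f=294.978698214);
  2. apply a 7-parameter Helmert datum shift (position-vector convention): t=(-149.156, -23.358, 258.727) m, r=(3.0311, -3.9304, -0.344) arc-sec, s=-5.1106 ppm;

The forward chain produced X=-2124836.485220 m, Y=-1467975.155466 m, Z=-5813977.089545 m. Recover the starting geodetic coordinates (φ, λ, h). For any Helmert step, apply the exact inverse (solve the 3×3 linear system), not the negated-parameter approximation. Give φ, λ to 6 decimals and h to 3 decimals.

φ=-66.193540°, λ=-145.359050°, h=1859.163 m

start: X=-2124836.4852, Y=-1467975.1555, Z=-5813977.0895 m
→ Helmert⁻¹: X=-2124806.5297, Y=-1468048.2841, Z=-5814203.4692
→ geod (Bowring, a=6378206.400): φ=-66.19354000°, λ=-145.35905000°, h=1859.1630 m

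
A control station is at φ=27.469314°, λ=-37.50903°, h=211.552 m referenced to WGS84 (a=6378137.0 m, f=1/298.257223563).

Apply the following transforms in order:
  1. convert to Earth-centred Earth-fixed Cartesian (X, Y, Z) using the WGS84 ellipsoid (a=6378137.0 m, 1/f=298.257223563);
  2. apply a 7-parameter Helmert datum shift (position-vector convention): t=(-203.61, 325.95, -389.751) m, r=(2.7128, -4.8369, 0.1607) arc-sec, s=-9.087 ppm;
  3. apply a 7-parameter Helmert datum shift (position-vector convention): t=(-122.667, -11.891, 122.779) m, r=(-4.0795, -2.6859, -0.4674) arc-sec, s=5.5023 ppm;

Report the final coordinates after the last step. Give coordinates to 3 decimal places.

start: φ=27.469314°, λ=-37.509030°, h=211.552 m
→ ECEF (a=6378137.000, f=1/298.257223563): X=4492435.0969, Y=-3448291.7269, Z=2924551.3028
→ Helmert 7p (PV): X=4492124.7707, Y=-3447969.4057, Z=2924194.9713
→ Helmert 7p (PV): X=4491980.9296, Y=-3447952.6128, Z=2924460.5293

X=4491980.930 m, Y=-3447952.613 m, Z=2924460.529 m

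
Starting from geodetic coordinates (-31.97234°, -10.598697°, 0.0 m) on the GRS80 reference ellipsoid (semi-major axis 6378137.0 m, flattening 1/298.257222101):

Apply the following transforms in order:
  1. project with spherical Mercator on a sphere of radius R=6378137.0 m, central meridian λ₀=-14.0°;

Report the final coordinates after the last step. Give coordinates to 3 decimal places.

E=378631.318 m, N=-3759680.370 m

start: φ=-31.972340°, λ=-10.598697°, h=0.000 m
→ merc (R=6378137.0, λ₀=-14.0°): E=378631.3180, N=-3759680.3697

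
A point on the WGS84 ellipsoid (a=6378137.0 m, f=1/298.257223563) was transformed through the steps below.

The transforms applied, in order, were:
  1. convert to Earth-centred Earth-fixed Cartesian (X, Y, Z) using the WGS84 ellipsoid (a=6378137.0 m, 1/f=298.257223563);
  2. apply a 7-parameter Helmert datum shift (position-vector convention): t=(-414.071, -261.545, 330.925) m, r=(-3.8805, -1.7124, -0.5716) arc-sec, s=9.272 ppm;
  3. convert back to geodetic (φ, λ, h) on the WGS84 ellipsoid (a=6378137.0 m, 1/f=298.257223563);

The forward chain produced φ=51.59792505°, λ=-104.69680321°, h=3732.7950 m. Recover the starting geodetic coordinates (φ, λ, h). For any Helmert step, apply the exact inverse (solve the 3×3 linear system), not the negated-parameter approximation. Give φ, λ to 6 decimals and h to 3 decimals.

φ=51.597680°, λ=-104.690905°, h=3191.680 m

start: φ=51.597925°, λ=-104.696803°, h=3732.795 m
→ ECEF (a=6378137.000, f=1/298.257223563): X=-1007822.5362, Y=-3842464.4452, Z=4978062.7602
→ Helmert⁻¹: X=-1007347.1530, Y=-3842263.7121, Z=4977621.7598
→ geod (Bowring, a=6378137.000): φ=51.59768000°, λ=-104.69090500°, h=3191.6800 m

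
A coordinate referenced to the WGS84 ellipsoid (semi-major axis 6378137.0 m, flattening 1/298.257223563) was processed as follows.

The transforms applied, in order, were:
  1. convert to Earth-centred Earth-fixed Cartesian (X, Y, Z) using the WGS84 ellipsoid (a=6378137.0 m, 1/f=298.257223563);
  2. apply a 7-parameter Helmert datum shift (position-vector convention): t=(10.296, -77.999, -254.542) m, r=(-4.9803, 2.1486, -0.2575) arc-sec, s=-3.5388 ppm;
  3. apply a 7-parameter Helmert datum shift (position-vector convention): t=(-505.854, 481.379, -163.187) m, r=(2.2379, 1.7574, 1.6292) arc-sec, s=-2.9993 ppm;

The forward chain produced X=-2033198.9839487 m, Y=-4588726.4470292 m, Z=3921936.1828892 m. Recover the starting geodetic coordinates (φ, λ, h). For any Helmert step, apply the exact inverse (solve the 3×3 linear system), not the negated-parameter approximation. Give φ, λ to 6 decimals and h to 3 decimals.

φ=38.192494°, λ=-113.891324°, h=34.237 m

start: X=-2033198.9839, Y=-4588726.4470, Z=3921936.1829 m
→ Helmert⁻¹: X=-2032768.8916, Y=-4589162.9806, Z=3922143.6048
→ Helmert⁻¹: X=-2032821.5094, Y=-4589198.4634, Z=3922280.0452
→ geod (Bowring, a=6378137.000): φ=38.19249400°, λ=-113.89132400°, h=34.2370 m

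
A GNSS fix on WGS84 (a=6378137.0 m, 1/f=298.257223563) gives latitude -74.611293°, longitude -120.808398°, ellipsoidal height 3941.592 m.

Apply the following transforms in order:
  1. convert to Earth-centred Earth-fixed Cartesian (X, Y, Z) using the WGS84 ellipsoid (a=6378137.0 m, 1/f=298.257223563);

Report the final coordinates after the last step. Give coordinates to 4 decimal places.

X=-870112.3699 m, Y=-1459140.7743 m, Z=-6131194.7428 m

start: φ=-74.611293°, λ=-120.808398°, h=3941.592 m
→ ECEF (a=6378137.000, f=1/298.257223563): X=-870112.3699, Y=-1459140.7743, Z=-6131194.7428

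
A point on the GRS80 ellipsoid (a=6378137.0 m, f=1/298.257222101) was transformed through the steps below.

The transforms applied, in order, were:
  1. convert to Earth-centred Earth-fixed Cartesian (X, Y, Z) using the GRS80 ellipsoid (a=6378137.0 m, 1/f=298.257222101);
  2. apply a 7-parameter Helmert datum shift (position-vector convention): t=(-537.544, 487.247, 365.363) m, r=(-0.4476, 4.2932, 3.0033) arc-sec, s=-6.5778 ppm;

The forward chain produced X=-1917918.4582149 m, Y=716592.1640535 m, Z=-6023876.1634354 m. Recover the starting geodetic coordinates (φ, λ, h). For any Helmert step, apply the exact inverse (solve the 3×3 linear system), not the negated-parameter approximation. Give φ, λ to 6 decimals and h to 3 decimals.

start: X=-1917918.4582, Y=716592.1641, Z=-6023876.1634 m
→ Helmert⁻¹: X=-1917257.7087, Y=716150.6165, Z=-6024319.5047
→ geod (Bowring, a=6378137.000): φ=-71.35266400°, λ=159.51790100°, h=3526.6650 m

φ=-71.352664°, λ=159.517901°, h=3526.665 m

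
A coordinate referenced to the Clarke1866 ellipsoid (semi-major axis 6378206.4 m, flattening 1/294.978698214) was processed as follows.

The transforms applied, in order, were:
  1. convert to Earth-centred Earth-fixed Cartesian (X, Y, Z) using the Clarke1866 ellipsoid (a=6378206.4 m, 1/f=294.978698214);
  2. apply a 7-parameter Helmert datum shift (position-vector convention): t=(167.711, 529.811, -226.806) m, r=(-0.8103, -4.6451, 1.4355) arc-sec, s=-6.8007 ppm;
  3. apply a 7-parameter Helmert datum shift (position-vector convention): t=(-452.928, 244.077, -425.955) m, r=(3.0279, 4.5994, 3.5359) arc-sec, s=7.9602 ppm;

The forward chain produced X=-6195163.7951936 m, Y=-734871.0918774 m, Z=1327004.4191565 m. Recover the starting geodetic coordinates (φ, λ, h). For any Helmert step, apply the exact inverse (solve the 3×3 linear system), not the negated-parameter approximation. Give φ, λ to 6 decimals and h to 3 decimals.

start: X=-6195163.7952, Y=-734871.0919, Z=1327004.4192 m
→ Helmert⁻¹: X=-6194703.7526, Y=-734983.6402, Z=1327292.4642
→ Helmert⁻¹: X=-6194888.8128, Y=-735480.5555, Z=1327664.9184
→ geod (Bowring, a=6378206.400): φ=12.09398800°, λ=-173.22932200°, h=843.9970 m

φ=12.093988°, λ=-173.229322°, h=843.997 m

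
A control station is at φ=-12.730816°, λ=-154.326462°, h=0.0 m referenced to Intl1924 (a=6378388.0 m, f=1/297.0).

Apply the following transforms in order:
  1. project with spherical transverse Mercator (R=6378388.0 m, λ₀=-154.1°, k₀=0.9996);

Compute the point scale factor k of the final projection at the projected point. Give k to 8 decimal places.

0.99960743

start: φ=-12.730816°, λ=-154.326462°, h=0.000 m
→ into tm (λ₀=-154.1°): φ=-12.73081600°, λ−λ₀=-0.22646200°
scale k = 0.99960743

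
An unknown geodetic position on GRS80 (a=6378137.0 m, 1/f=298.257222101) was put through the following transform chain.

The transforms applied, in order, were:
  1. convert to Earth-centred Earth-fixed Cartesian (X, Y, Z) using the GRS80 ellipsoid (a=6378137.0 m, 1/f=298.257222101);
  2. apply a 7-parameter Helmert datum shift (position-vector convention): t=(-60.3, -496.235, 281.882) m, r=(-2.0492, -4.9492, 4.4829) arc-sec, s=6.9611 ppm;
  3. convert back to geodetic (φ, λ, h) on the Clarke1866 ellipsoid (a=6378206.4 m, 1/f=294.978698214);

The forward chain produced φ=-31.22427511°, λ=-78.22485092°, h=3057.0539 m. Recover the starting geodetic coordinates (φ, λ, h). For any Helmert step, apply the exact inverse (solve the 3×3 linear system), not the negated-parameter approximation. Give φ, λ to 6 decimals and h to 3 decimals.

start: φ=-31.224275°, λ=-78.224851°, h=3057.054 m
→ ECEF (a=6378206.400, f=1/294.978698214): X=1114612.0143, Y=-5346931.2544, Z=-3288590.0195
→ Helmert⁻¹: X=1114469.4422, Y=-5346389.3493, Z=-3288928.8638
→ geod (Bowring, a=6378137.000): φ=-31.22760400°, λ=-78.22515500°, h=2759.8060 m

φ=-31.227604°, λ=-78.225155°, h=2759.806 m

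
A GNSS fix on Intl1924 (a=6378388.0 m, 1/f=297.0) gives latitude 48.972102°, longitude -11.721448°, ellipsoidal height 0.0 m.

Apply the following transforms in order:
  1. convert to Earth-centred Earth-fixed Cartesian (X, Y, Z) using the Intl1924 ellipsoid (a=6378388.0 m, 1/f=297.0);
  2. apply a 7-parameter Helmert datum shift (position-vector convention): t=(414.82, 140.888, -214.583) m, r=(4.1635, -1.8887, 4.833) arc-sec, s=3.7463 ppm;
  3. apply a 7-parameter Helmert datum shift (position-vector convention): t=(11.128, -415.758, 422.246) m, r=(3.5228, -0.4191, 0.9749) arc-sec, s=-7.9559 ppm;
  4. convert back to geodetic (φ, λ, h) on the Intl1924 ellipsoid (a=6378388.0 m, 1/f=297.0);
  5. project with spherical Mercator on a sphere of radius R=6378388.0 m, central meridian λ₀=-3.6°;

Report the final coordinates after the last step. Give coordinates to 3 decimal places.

E=-904491.250 m, N=6270072.632 m

start: φ=48.972102°, λ=-11.721448°, h=0.000 m
→ ECEF (a=6378388.000, f=1/297.0): X=4107496.4012, Y=-852225.2711, Z=4788613.4938
→ Helmert 7p (PV): X=4107902.7298, Y=-852087.9921, Z=4788437.2591
→ Helmert 7p (PV): X=4107875.4737, Y=-852559.3365, Z=4788815.2027
→ geod (Bowring, a=6378388.000): φ=48.97031455°, λ=-11.72486341°, h=440.3689 m
→ merc (R=6378388.0, λ₀=-3.6°): E=-904491.2504, N=6270072.6319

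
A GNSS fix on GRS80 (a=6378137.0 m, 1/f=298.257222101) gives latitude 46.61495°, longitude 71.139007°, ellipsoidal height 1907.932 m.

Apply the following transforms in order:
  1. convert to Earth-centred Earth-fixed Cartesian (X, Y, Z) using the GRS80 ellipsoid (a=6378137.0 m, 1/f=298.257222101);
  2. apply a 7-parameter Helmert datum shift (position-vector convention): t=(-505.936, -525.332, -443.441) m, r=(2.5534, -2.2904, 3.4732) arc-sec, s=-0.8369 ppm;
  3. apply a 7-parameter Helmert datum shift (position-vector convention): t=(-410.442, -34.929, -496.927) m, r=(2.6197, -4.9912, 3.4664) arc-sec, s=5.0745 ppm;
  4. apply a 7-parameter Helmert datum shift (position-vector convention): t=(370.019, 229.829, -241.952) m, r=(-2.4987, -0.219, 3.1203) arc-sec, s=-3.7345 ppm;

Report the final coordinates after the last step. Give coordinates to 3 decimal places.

X=1418319.959 m, Y=4154157.296 m, Z=4612779.014 m

start: φ=46.614950°, λ=71.139007°, h=1907.932 m
→ ECEF (a=6378137.000, f=1/298.257222101): X=1419235.9733, Y=4154476.2758, Z=4613853.5523
→ Helmert 7p (PV): X=1418607.6612, Y=4153914.2489, Z=4613473.4386
→ Helmert 7p (PV): X=1418022.9712, Y=4153865.6451, Z=4613087.0081
→ Helmert 7p (PV): X=1418319.9587, Y=4154157.2957, Z=4612779.0142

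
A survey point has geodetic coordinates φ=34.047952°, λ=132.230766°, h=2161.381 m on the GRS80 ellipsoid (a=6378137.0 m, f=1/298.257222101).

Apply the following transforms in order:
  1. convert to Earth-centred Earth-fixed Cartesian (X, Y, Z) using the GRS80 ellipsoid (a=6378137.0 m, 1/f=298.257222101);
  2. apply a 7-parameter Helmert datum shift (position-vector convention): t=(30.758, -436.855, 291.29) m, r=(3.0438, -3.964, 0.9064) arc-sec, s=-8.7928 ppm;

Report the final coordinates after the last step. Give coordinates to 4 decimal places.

X=-3556922.4646 m, Y=3917943.2801 m, Z=3552314.5986 m

start: φ=34.047952°, λ=132.230766°, h=2161.381 m
→ ECEF (a=6378137.000, f=1/298.257222101): X=-3556899.0157, Y=3918482.6362, Z=3552065.0735
→ Helmert 7p (PV): X=-3556922.4646, Y=3917943.2801, Z=3552314.5986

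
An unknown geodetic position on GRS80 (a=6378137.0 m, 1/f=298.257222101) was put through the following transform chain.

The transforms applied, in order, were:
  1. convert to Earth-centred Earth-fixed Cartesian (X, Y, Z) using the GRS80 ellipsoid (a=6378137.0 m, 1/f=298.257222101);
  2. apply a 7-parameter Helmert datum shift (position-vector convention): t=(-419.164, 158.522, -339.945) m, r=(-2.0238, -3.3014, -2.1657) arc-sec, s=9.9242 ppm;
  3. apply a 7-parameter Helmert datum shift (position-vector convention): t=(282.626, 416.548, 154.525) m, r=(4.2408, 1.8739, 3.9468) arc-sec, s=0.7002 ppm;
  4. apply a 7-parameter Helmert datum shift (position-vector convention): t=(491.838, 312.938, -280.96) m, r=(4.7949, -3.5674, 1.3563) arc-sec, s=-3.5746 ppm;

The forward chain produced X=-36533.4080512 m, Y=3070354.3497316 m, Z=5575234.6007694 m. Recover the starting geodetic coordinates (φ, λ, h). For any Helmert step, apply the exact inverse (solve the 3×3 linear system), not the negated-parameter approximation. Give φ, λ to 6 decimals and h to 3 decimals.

start: X=-36533.4081, Y=3070354.3497, Z=5575234.6008 m
→ Helmert⁻¹: X=-36908.7613, Y=3070182.2377, Z=5575464.7590
→ Helmert⁻¹: X=-37183.2709, Y=3069878.8786, Z=5575242.8757
→ Helmert⁻¹: X=-36706.7317, Y=3069634.8015, Z=5575558.1937
→ geod (Bowring, a=6378137.000): φ=61.32542900°, λ=90.68511100°, h=3105.9480 m

φ=61.325429°, λ=90.685111°, h=3105.948 m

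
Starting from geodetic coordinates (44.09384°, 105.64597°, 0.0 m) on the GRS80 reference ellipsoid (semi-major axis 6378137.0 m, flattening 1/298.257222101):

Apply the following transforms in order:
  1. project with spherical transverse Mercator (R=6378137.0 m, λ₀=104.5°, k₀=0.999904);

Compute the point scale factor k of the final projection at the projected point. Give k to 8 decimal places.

start: φ=44.093840°, λ=105.645970°, h=0.000 m
→ into tm (λ₀=104.5°): φ=44.09384000°, λ−λ₀=1.14597000°
scale k = 1.00000716

1.00000716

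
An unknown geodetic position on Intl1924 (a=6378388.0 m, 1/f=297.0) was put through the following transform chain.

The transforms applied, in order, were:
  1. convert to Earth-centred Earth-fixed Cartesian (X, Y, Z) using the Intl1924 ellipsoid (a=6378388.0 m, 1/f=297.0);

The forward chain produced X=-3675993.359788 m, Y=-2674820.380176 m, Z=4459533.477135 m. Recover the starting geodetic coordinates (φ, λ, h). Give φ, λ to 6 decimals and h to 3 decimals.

start: X=-3675993.3598, Y=-2674820.3802, Z=4459533.4771 m
→ geod (Bowring, a=6378388.000): φ=44.64207200°, λ=-143.95865600°, h=453.7460 m

φ=44.642072°, λ=-143.958656°, h=453.746 m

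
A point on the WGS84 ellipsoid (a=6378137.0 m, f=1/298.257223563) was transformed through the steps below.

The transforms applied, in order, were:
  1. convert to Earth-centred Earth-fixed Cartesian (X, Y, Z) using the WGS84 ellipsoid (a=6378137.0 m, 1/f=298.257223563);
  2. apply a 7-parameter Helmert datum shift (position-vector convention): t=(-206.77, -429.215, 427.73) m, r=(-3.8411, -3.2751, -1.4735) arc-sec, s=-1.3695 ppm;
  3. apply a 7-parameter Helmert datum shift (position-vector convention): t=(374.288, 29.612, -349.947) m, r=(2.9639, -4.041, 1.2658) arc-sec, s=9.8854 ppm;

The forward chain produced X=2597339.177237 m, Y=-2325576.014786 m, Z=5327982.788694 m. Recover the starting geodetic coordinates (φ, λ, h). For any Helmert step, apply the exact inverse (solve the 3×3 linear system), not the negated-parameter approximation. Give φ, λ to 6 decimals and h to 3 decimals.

start: X=2597339.1772, Y=-2325576.0148, Z=5327982.7887 m
→ Helmert⁻¹: X=2597029.3340, Y=-2325522.0109, Z=5328262.6006
→ Helmert⁻¹: X=2597340.8662, Y=-2325176.6399, Z=5327757.6263
→ geod (Bowring, a=6378137.000): φ=56.97843100°, λ=-41.83535900°, h=3776.0450 m

φ=56.978431°, λ=-41.835359°, h=3776.045 m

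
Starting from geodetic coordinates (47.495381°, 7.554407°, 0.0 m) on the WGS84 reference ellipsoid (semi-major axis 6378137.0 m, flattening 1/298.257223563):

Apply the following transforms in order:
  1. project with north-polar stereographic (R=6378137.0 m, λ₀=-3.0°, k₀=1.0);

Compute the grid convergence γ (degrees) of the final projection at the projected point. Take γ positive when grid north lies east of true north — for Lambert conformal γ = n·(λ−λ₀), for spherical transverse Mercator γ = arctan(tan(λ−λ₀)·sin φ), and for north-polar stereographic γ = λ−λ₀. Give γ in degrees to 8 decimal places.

start: φ=47.495381°, λ=7.554407°, h=0.000 m
→ into stereo (λ₀=-3.0°): φ=47.49538100°, λ−λ₀=10.55440700°
convergence γ = 10.55440700°

10.55440700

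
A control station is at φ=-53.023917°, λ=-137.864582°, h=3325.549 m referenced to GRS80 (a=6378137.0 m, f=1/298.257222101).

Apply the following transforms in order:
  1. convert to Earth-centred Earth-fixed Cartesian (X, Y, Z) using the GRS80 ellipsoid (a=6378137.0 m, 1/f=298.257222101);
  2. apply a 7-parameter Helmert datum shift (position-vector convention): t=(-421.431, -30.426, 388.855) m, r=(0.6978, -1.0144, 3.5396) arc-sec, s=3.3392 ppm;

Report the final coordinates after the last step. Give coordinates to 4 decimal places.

X=-2852817.1540 m, Y=-2580666.7673 m, Z=-5074452.4600 m

start: φ=-53.023917°, λ=-137.864582°, h=3325.549 m
→ ECEF (a=6378137.000, f=1/298.257222101): X=-2852455.4401, Y=-2580595.9428, Z=-5074801.6106
→ Helmert 7p (PV): X=-2852817.1540, Y=-2580666.7673, Z=-5074452.4600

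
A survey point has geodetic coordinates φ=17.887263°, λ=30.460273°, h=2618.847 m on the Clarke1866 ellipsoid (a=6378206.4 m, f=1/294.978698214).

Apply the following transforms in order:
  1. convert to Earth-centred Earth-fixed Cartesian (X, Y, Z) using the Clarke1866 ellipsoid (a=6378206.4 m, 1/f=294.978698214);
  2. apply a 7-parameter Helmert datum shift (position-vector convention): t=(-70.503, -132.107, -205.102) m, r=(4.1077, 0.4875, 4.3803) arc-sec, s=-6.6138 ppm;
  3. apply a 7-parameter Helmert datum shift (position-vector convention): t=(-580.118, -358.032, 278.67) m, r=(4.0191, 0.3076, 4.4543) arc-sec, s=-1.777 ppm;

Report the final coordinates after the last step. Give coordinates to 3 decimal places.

start: φ=17.887263°, λ=30.460273°, h=2618.847 m
→ ECEF (a=6378206.400, f=1/294.978698214): X=5235958.1996, Y=3079326.9704, Z=1947200.4982
→ Helmert 7p (PV): X=5235792.2761, Y=3079246.9113, Z=1947031.4663
→ Helmert 7p (PV): X=5235139.2613, Y=3078958.5364, Z=1947358.8679

X=5235139.261 m, Y=3078958.536 m, Z=1947358.868 m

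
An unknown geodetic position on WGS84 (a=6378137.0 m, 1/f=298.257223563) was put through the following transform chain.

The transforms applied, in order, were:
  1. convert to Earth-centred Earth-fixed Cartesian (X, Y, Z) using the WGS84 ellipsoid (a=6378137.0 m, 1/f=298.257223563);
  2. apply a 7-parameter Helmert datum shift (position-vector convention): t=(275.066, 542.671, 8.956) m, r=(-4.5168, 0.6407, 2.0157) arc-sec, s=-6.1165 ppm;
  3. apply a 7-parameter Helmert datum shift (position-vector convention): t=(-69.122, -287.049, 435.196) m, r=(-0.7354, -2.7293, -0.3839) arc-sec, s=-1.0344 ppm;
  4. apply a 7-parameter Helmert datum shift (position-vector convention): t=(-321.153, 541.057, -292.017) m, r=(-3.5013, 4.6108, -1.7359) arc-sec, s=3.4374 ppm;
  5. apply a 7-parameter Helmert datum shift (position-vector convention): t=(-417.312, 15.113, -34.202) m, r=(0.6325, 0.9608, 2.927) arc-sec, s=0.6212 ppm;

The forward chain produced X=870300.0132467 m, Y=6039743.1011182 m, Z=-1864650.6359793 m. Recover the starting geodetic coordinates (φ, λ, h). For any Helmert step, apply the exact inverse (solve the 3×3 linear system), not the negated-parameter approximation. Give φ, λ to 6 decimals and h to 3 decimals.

start: X=870300.0132, Y=6039743.1011, Z=-1864650.6360 m
→ Helmert⁻¹: X=870811.1764, Y=6039706.1612, Z=-1864629.7398
→ Helmert⁻¹: X=871120.1821, Y=6039183.3210, Z=-1864209.3277
→ Helmert⁻¹: X=871154.2916, Y=6039484.8867, Z=-1864636.4469
→ Helmert⁻¹: X=870949.3596, Y=6039011.4713, Z=-1864521.8601
→ geod (Bowring, a=6378137.000): φ=-17.10013900°, λ=81.79335900°, h=3717.7330 m

φ=-17.100139°, λ=81.793359°, h=3717.733 m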